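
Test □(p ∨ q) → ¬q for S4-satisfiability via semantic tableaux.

1. □(p ∨ q) → ¬q, 0
2. ¬q, 0
Accessibility: 0R0

Yes, satisfiable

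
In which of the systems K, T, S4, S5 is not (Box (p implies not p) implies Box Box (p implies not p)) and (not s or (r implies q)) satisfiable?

S4-tableau for the formula:
1. not (Box (p implies not p) implies Box Box (p implies not p)) and (not s or (r implies q)), 0
2. not (Box (p implies not p) implies Box Box (p implies not p)), 0
3. not s or (r implies q), 0
4. Box (p implies not p), 0
5. not Box Box (p implies not p), 0
6. p implies not p, 0
7. r implies q, 0
8. not p, 0
9. q, 0
10. not Box (p implies not p), 1
11. p implies not p, 1
12. not p, 1
13. not (p implies not p), 2
14. p, 2
15. p implies not p, 2
16. not p, 2
Accessibility: 0R0, 0R1, 0R2, 1R1, 1R2, 2R2
Branch closes: p and not p both at 2.
Every branch closes (one shown): unsatisfiable in S4, hence also in S5 (every S5-frame is an S4-frame).
T-tableau for the formula:
1. not (Box (p implies not p) implies Box Box (p implies not p)) and (not s or (r implies q)), 0
2. not (Box (p implies not p) implies Box Box (p implies not p)), 0
3. not s or (r implies q), 0
4. Box (p implies not p), 0
5. not Box Box (p implies not p), 0
6. p implies not p, 0
7. r implies q, 0
8. not p, 0
9. q, 0
10. not Box (p implies not p), 1
11. p implies not p, 1
12. not p, 1
13. not (p implies not p), 2
14. p, 2
Accessibility: 0R0, 0R1, 1R1, 1R2, 2R2
Complete open branch: satisfiable in T, hence also in K (this T-model is also a K-model).

K, T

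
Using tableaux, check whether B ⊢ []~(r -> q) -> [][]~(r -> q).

Not valid

Tableau for the negation ~([]~(r -> q) -> [][]~(r -> q)):
1. ~([]~(r -> q) -> [][]~(r -> q)), w0
2. []~(r -> q), w0
3. ~[][]~(r -> q), w0
4. ~(r -> q), w0
5. r, w0
6. ~q, w0
7. ~[]~(r -> q), w1
8. ~(r -> q), w1
9. r, w1
10. ~q, w1
11. r -> q, w2
12. q, w2
Accessibility: w0Rw0, w0Rw1, w1Rw0, w1Rw1, w1Rw2, w2Rw1, w2Rw2
The negation has an open branch (countermodel exists).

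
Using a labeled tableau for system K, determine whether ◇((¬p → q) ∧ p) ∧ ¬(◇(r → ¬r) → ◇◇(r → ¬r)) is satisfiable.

Yes, satisfiable

1. ◇((¬p → q) ∧ p) ∧ ¬(◇(r → ¬r) → ◇◇(r → ¬r)), 0
2. ◇((¬p → q) ∧ p), 0   [∧-rule on 1]
3. ¬(◇(r → ¬r) → ◇◇(r → ¬r)), 0   [∧-rule on 1]
4. ◇(r → ¬r), 0   [¬→-rule on 3]
5. ¬◇◇(r → ¬r), 0   [¬→-rule on 3]
6. (¬p → q) ∧ p, 1   [◇-rule on 2: fresh world 1, 0R1]
7. ¬p → q, 1   [∧-rule on 6]
8. p, 1   [∧-rule on 6]
9. ¬◇(r → ¬r), 1   [¬◇-rule on 5 via 0R1]
10. q, 1   [→-rule on 7 (branches; this branch)]
11. r → ¬r, 2   [◇-rule on 4: fresh world 2, 0R2]
12. ¬◇(r → ¬r), 2   [¬◇-rule on 5 via 0R2]
13. ¬r, 2   [→-rule on 11 (branches; this branch)]
Accessibility: 0R1, 0R2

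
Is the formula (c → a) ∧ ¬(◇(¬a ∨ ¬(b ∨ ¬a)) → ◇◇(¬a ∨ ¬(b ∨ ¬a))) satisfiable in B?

Unsatisfiable (every branch closes)

1. (c → a) ∧ ¬(◇(¬a ∨ ¬(b ∨ ¬a)) → ◇◇(¬a ∨ ¬(b ∨ ¬a))), w0
2. c → a, w0   [∧-rule on 1]
3. ¬(◇(¬a ∨ ¬(b ∨ ¬a)) → ◇◇(¬a ∨ ¬(b ∨ ¬a))), w0   [∧-rule on 1]
4. ◇(¬a ∨ ¬(b ∨ ¬a)), w0   [¬→-rule on 3]
5. ¬◇◇(¬a ∨ ¬(b ∨ ¬a)), w0   [¬→-rule on 3]
6. ¬◇(¬a ∨ ¬(b ∨ ¬a)), w0   [¬◇-rule on 5 via w0Rw0]
7. ¬(¬a ∨ ¬(b ∨ ¬a)), w0   [¬◇-rule on 6 via w0Rw0]
8. a, w0   [¬∨-rule on 7]
9. b ∨ ¬a, w0   [¬∨-rule on 7]
10. b, w0   [∨-rule on 9 (branches; this branch)]
11. ¬a ∨ ¬(b ∨ ¬a), w1   [◇-rule on 4: fresh world w1, w0Rw1]
12. ¬◇(¬a ∨ ¬(b ∨ ¬a)), w1   [¬◇-rule on 5 via w0Rw1]
13. ¬(¬a ∨ ¬(b ∨ ¬a)), w1   [¬◇-rule on 6 via w0Rw1]
14. a, w1   [¬∨-rule on 13]
15. b ∨ ¬a, w1   [¬∨-rule on 13]
16. ¬(b ∨ ¬a), w1   [∨-rule on 11 (branches; this branch)]
17. ¬b, w1   [¬∨-rule on 16]
18. ¬a, w1   [∨-rule on 15 (branches; this branch)]
Accessibility: w0Rw0, w0Rw1, w1Rw0, w1Rw1
Branch closes: a and ¬a both at w1.
All branches of the tableau close; one closing branch shown above.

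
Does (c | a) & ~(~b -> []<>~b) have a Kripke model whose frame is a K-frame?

1. (c | a) & ~(~b -> []<>~b), w0
2. c | a, w0
3. ~(~b -> []<>~b), w0
4. ~b, w0
5. ~[]<>~b, w0
6. a, w0
7. ~<>~b, w1
Accessibility: w0Rw1

Satisfiable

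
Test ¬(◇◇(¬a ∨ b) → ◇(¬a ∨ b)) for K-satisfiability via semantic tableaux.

Yes, satisfiable

1. ¬(◇◇(¬a ∨ b) → ◇(¬a ∨ b)), 0
2. ◇◇(¬a ∨ b), 0
3. ¬◇(¬a ∨ b), 0
4. ◇(¬a ∨ b), 1
5. ¬(¬a ∨ b), 1
6. a, 1
7. ¬b, 1
8. ¬a ∨ b, 2
9. b, 2
Accessibility: 0R1, 1R2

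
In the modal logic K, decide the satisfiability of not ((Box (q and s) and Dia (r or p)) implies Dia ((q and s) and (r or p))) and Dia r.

1. not ((Box (q and s) and Dia (r or p)) implies Dia ((q and s) and (r or p))) and Dia r, 0
2. not ((Box (q and s) and Dia (r or p)) implies Dia ((q and s) and (r or p))), 0
3. Dia r, 0
4. Box (q and s) and Dia (r or p), 0
5. not Dia ((q and s) and (r or p)), 0
6. Box (q and s), 0
7. Dia (r or p), 0
8. r, 1
9. not ((q and s) and (r or p)), 1
10. q and s, 1
11. q, 1
12. s, 1
13. not (r or p), 1
14. not r, 1
15. not p, 1
Accessibility: 0R1
Branch closes: r and not r both at 1.
(One branch shown.) All branches close.

Unsatisfiable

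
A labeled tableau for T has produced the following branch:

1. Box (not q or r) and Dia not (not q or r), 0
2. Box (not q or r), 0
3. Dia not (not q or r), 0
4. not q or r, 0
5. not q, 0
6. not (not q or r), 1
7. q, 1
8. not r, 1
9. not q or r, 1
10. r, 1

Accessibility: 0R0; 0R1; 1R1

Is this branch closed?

Both r and not r appear at 1.

Yes, closed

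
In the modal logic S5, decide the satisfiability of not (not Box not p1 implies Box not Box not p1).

1. not (not Box not p1 implies Box not Box not p1), 0
2. not Box not p1, 0   [neg-implies-rule on 1]
3. not Box not Box not p1, 0   [neg-implies-rule on 1]
4. p1, 1   [neg-Box-rule on 2: fresh world 1, 0R1]
5. Box not p1, 2   [neg-Box-rule on 3: fresh world 2, 0R2]
6. not p1, 0   [Box-rule on 5 via 2R0]
7. not p1, 1   [Box-rule on 5 via 2R1]
Accessibility: 0R0, 0R1, 0R2, 1R0, 1R1, 1R2, 2R0, 2R1, 2R2
Branch closes: p1 and not p1 both at 1.
Every branch closes; the branch above is one of them.

Unsatisfiable (every branch closes)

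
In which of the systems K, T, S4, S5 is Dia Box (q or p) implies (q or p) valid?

S5-tableau for the negation not (Dia Box (q or p) implies (q or p)):
1. not (Dia Box (q or p) implies (q or p)), 0
2. Dia Box (q or p), 0
3. not (q or p), 0
4. not q, 0
5. not p, 0
6. Box (q or p), 1
7. q or p, 0
8. q or p, 1
9. p, 0
Accessibility: 0R0, 0R1, 1R0, 1R1
Branch closes: p and not p both at 0.
Every branch closes (one shown): valid in S5.
S4-tableau for the negation not (Dia Box (q or p) implies (q or p)):
1. not (Dia Box (q or p) implies (q or p)), 0
2. Dia Box (q or p), 0
3. not (q or p), 0
4. not q, 0
5. not p, 0
6. Box (q or p), 1
7. q or p, 1
8. p, 1
Accessibility: 0R0, 0R1, 1R1
Complete open branch: countermodel on an S4-frame, so not valid in S4, nor in K, T (the same frame is also a K-frame and a T-frame).

S5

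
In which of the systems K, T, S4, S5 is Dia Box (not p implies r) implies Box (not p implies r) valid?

S4-tableau for the negation not (Dia Box (not p implies r) implies Box (not p implies r)):
1. not (Dia Box (not p implies r) implies Box (not p implies r)), 0
2. Dia Box (not p implies r), 0
3. not Box (not p implies r), 0
4. Box (not p implies r), 1
5. not p implies r, 1
6. r, 1
7. not (not p implies r), 2
8. not p, 2
9. not r, 2
Accessibility: 0R0, 0R1, 0R2, 1R1, 2R2
Complete open branch: countermodel on an S4-frame, so not valid in S4, nor in K, T (the same frame is also a K-frame and a T-frame).
S5-tableau for the negation not (Dia Box (not p implies r) implies Box (not p implies r)):
1. not (Dia Box (not p implies r) implies Box (not p implies r)), 0
2. Dia Box (not p implies r), 0
3. not Box (not p implies r), 0
4. Box (not p implies r), 1
5. not p implies r, 0
6. not p implies r, 1
7. r, 0
8. r, 1
9. not (not p implies r), 2
10. not p, 2
11. not r, 2
12. not p implies r, 2
13. r, 2
Accessibility: 0R0, 0R1, 0R2, 1R0, 1R1, 1R2, 2R0, 2R1, 2R2
Branch closes: r and not r both at 2.
Every branch closes (one shown): valid in S5.

S5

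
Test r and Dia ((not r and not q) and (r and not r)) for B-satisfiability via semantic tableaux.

Unsatisfiable (every branch closes)

1. r and Dia ((not r and not q) and (r and not r)), 0
2. r, 0   [and-rule on 1]
3. Dia ((not r and not q) and (r and not r)), 0   [and-rule on 1]
4. (not r and not q) and (r and not r), 1   [Dia-rule on 3: fresh world 1, 0R1]
5. not r and not q, 1   [and-rule on 4]
6. r and not r, 1   [and-rule on 4]
7. not r, 1   [and-rule on 5]
8. not q, 1   [and-rule on 5]
9. r, 1   [and-rule on 6]
Accessibility: 0R0, 0R1, 1R0, 1R1
Branch closes: r and not r both at 1.
(One branch shown.) All branches close.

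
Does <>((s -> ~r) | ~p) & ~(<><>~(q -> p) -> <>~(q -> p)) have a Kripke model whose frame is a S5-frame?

1. <>((s -> ~r) | ~p) & ~(<><>~(q -> p) -> <>~(q -> p)), u
2. <>((s -> ~r) | ~p), u
3. ~(<><>~(q -> p) -> <>~(q -> p)), u
4. <><>~(q -> p), u
5. ~<>~(q -> p), u
6. q -> p, u
7. p, u
8. (s -> ~r) | ~p, v
9. q -> p, v
10. s -> ~r, v
11. p, v
12. ~r, v
13. <>~(q -> p), w
14. q -> p, w
15. p, w
16. ~(q -> p), x
17. q, x
18. ~p, x
19. q -> p, x
20. p, x
Accessibility: uRu, uRv, uRw, uRx, vRu, vRv, vRw, vRx, wRu, wRv, wRw, wRx, xRu, xRv, xRw, xRx
Branch closes: p and ~p both at x.
Every branch closes; the branch above is one of them.

Unsatisfiable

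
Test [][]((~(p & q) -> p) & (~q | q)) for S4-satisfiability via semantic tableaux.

1. [][]((~(p & q) -> p) & (~q | q)), u
2. []((~(p & q) -> p) & (~q | q)), u   [[]-rule on 1 via uRu]
3. (~(p & q) -> p) & (~q | q), u   [[]-rule on 2 via uRu]
4. ~(p & q) -> p, u   [&-rule on 3]
5. ~q | q, u   [&-rule on 3]
6. p, u   [->-rule on 4 (branches; this branch)]
7. q, u   [|-rule on 5 (branches; this branch)]
Accessibility: uRu

Satisfiable (open branch found)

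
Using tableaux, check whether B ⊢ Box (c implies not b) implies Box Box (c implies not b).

Not valid

Tableau for the negation not (Box (c implies not b) implies Box Box (c implies not b)):
1. not (Box (c implies not b) implies Box Box (c implies not b)), w0
2. Box (c implies not b), w0
3. not Box Box (c implies not b), w0
4. c implies not b, w0
5. not b, w0
6. not Box (c implies not b), w1
7. c implies not b, w1
8. not b, w1
9. not (c implies not b), w2
10. c, w2
11. b, w2
Accessibility: w0Rw0, w0Rw1, w1Rw0, w1Rw1, w1Rw2, w2Rw1, w2Rw2
The negation has an open branch (countermodel exists).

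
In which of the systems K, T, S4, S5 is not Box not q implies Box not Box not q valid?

S5-tableau for the negation not (not Box not q implies Box not Box not q):
1. not (not Box not q implies Box not Box not q), 0
2. not Box not q, 0
3. not Box not Box not q, 0
4. q, 1
5. Box not q, 2
6. not q, 0
7. not q, 1
Accessibility: 0R0, 0R1, 0R2, 1R0, 1R1, 1R2, 2R0, 2R1, 2R2
Branch closes: q and not q both at 1.
Every branch closes (one shown): valid in S5.
S4-tableau for the negation not (not Box not q implies Box not Box not q):
1. not (not Box not q implies Box not Box not q), 0
2. not Box not q, 0
3. not Box not Box not q, 0
4. q, 1
5. Box not q, 2
6. not q, 2
Accessibility: 0R0, 0R1, 0R2, 1R1, 2R2
Complete open branch: countermodel on an S4-frame, so not valid in S4, nor in K, T (the same frame is also a K-frame and a T-frame).

S5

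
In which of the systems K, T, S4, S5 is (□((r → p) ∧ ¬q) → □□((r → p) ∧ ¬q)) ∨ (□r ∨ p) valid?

S4, S5

S4-tableau for the negation ¬((□((r → p) ∧ ¬q) → □□((r → p) ∧ ¬q)) ∨ (□r ∨ p)):
1. ¬((□((r → p) ∧ ¬q) → □□((r → p) ∧ ¬q)) ∨ (□r ∨ p)), 0
2. ¬(□((r → p) ∧ ¬q) → □□((r → p) ∧ ¬q)), 0   [¬∨-rule on 1]
3. ¬(□r ∨ p), 0   [¬∨-rule on 1]
4. □((r → p) ∧ ¬q), 0   [¬→-rule on 2]
5. ¬□□((r → p) ∧ ¬q), 0   [¬→-rule on 2]
6. ¬□r, 0   [¬∨-rule on 3]
7. ¬p, 0   [¬∨-rule on 3]
8. (r → p) ∧ ¬q, 0   [□-rule on 4 via 0R0]
9. r → p, 0   [∧-rule on 8]
10. ¬q, 0   [∧-rule on 8]
11. ¬r, 0   [→-rule on 9 (branches; this branch)]
12. ¬□((r → p) ∧ ¬q), 1   [¬□-rule on 5: fresh world 1, 0R1]
13. (r → p) ∧ ¬q, 1   [□-rule on 4 via 0R1]
14. r → p, 1   [∧-rule on 13]
15. ¬q, 1   [∧-rule on 13]
16. p, 1   [→-rule on 14 (branches; this branch)]
17. ¬r, 2   [¬□-rule on 6: fresh world 2, 0R2]
18. (r → p) ∧ ¬q, 2   [□-rule on 4 via 0R2]
19. r → p, 2   [∧-rule on 18]
20. ¬q, 2   [∧-rule on 18]
21. p, 2   [→-rule on 19 (branches; this branch)]
22. ¬((r → p) ∧ ¬q), 3   [¬□-rule on 12: fresh world 3, 1R3]
23. (r → p) ∧ ¬q, 3   [□-rule on 4 via 0R3]
24. r → p, 3   [∧-rule on 23]
25. ¬q, 3   [∧-rule on 23]
26. ¬(r → p), 3   [¬∧-rule on 22 (branches; this branch)]
27. r, 3   [¬→-rule on 26]
28. ¬p, 3   [¬→-rule on 26]
29. p, 3   [→-rule on 24 (branches; this branch)]
Accessibility: 0R0, 0R1, 0R2, 0R3, 1R1, 1R3, 2R2, 3R3
Branch closes: p and ¬p both at 3.
Every branch closes (one shown): valid in S4, hence also in S5 (every theorem of S4 is a theorem of S5).
T-tableau for the negation ¬((□((r → p) ∧ ¬q) → □□((r → p) ∧ ¬q)) ∨ (□r ∨ p)):
1. ¬((□((r → p) ∧ ¬q) → □□((r → p) ∧ ¬q)) ∨ (□r ∨ p)), 0
2. ¬(□((r → p) ∧ ¬q) → □□((r → p) ∧ ¬q)), 0   [¬∨-rule on 1]
3. ¬(□r ∨ p), 0   [¬∨-rule on 1]
4. □((r → p) ∧ ¬q), 0   [¬→-rule on 2]
5. ¬□□((r → p) ∧ ¬q), 0   [¬→-rule on 2]
6. ¬□r, 0   [¬∨-rule on 3]
7. ¬p, 0   [¬∨-rule on 3]
8. (r → p) ∧ ¬q, 0   [□-rule on 4 via 0R0]
9. r → p, 0   [∧-rule on 8]
10. ¬q, 0   [∧-rule on 8]
11. ¬r, 0   [→-rule on 9 (branches; this branch)]
12. ¬□((r → p) ∧ ¬q), 1   [¬□-rule on 5: fresh world 1, 0R1]
13. (r → p) ∧ ¬q, 1   [□-rule on 4 via 0R1]
14. r → p, 1   [∧-rule on 13]
15. ¬q, 1   [∧-rule on 13]
16. p, 1   [→-rule on 14 (branches; this branch)]
17. ¬r, 2   [¬□-rule on 6: fresh world 2, 0R2]
18. (r → p) ∧ ¬q, 2   [□-rule on 4 via 0R2]
19. r → p, 2   [∧-rule on 18]
20. ¬q, 2   [∧-rule on 18]
21. p, 2   [→-rule on 19 (branches; this branch)]
22. ¬((r → p) ∧ ¬q), 3   [¬□-rule on 12: fresh world 3, 1R3]
23. q, 3   [¬∧-rule on 22 (branches; this branch)]
Accessibility: 0R0, 0R1, 0R2, 1R1, 1R3, 2R2, 3R3
Complete open branch: countermodel on a T-frame, so not valid in T, nor in K (the same frame is also a K-frame).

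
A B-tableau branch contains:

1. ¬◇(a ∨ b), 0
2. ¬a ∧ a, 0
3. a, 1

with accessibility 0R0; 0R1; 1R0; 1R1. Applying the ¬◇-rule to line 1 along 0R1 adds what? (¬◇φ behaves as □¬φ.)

¬◇φ behaves as □¬φ: propagate the negated body to each accessible world.

¬(a ∨ b), 1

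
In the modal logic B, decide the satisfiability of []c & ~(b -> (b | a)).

1. []c & ~(b -> (b | a)), w0
2. []c, w0
3. ~(b -> (b | a)), w0
4. b, w0
5. ~(b | a), w0
6. ~b, w0
7. ~a, w0
Accessibility: w0Rw0
Branch closes: b and ~b both at w0.
All branches of the tableau close; one closing branch shown above.

Unsatisfiable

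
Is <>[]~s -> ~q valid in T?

No, not valid

Tableau for the negation ~(<>[]~s -> ~q):
1. ~(<>[]~s -> ~q), w0
2. <>[]~s, w0
3. q, w0
4. []~s, w1
5. ~s, w1
Accessibility: w0Rw0, w0Rw1, w1Rw1
The negation has an open branch (countermodel exists).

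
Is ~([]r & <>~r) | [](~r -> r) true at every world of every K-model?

Tableau for the negation ~(~([]r & <>~r) | [](~r -> r)):
1. ~(~([]r & <>~r) | [](~r -> r)), u
2. []r & <>~r, u
3. ~[](~r -> r), u
4. []r, u
5. <>~r, u
6. ~(~r -> r), v
7. ~r, v
8. r, v
Accessibility: uRv
Branch closes: r and ~r both at v.
Every branch of the negation's tableau closes; the branch above is one of them.

Valid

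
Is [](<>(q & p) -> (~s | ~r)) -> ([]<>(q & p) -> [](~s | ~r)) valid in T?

Valid in T

Tableau for the negation ~([](<>(q & p) -> (~s | ~r)) -> ([]<>(q & p) -> [](~s | ~r))):
1. ~([](<>(q & p) -> (~s | ~r)) -> ([]<>(q & p) -> [](~s | ~r))), w0
2. [](<>(q & p) -> (~s | ~r)), w0
3. ~([]<>(q & p) -> [](~s | ~r)), w0
4. []<>(q & p), w0
5. ~[](~s | ~r), w0
6. <>(q & p) -> (~s | ~r), w0
7. <>(q & p), w0
8. ~s | ~r, w0
9. ~r, w0
10. ~(~s | ~r), w1
11. s, w1
12. r, w1
13. <>(q & p) -> (~s | ~r), w1
14. <>(q & p), w1
15. ~<>(q & p), w1
16. ~(q & p), w1
17. ~p, w1
18. q & p, w2
19. q, w2
20. p, w2
21. <>(q & p) -> (~s | ~r), w2
22. <>(q & p), w2
23. ~s | ~r, w2
24. ~r, w2
25. q & p, w3
26. q, w3
27. p, w3
28. ~(q & p), w3
29. ~p, w3
Accessibility: w0Rw0, w0Rw1, w0Rw2, w1Rw1, w1Rw3, w2Rw2, w3Rw3
Branch closes: p and ~p both at w3.
All branches of the negation close; one closing branch shown above.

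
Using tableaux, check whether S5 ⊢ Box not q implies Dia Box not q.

Valid in S5

Tableau for the negation not (Box not q implies Dia Box not q):
1. not (Box not q implies Dia Box not q), 0
2. Box not q, 0
3. not Dia Box not q, 0
4. not q, 0
5. not Box not q, 0
6. q, 1
7. not q, 1
Accessibility: 0R0, 0R1, 1R0, 1R1
Branch closes: q and not q both at 1.
Every branch of the negation's tableau closes; the branch above is one of them.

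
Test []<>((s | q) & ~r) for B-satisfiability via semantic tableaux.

1. []<>((s | q) & ~r), w0
2. <>((s | q) & ~r), w0
3. (s | q) & ~r, w1
4. s | q, w1
5. ~r, w1
6. <>((s | q) & ~r), w1
7. q, w1
8. (s | q) & ~r, w2
9. s | q, w2
10. ~r, w2
11. q, w2
Accessibility: w0Rw0, w0Rw1, w1Rw0, w1Rw1, w1Rw2, w2Rw1, w2Rw2

Satisfiable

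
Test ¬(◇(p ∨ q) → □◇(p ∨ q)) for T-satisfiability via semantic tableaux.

Satisfiable

1. ¬(◇(p ∨ q) → □◇(p ∨ q)), w0
2. ◇(p ∨ q), w0   [¬→-rule on 1]
3. ¬□◇(p ∨ q), w0   [¬→-rule on 1]
4. p ∨ q, w1   [◇-rule on 2: fresh world w1, w0Rw1]
5. q, w1   [∨-rule on 4 (branches; this branch)]
6. ¬◇(p ∨ q), w2   [¬□-rule on 3: fresh world w2, w0Rw2]
7. ¬(p ∨ q), w2   [¬◇-rule on 6 via w2Rw2]
8. ¬p, w2   [¬∨-rule on 7]
9. ¬q, w2   [¬∨-rule on 7]
Accessibility: w0Rw0, w0Rw1, w0Rw2, w1Rw1, w2Rw2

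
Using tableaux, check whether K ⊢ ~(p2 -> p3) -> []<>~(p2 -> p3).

No, not valid

Tableau for the negation ~(~(p2 -> p3) -> []<>~(p2 -> p3)):
1. ~(~(p2 -> p3) -> []<>~(p2 -> p3)), w0
2. ~(p2 -> p3), w0
3. ~[]<>~(p2 -> p3), w0
4. p2, w0
5. ~p3, w0
6. ~<>~(p2 -> p3), w1
Accessibility: w0Rw1
The negation has an open branch (countermodel exists).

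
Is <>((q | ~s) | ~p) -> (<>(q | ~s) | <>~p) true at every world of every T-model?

Tableau for the negation ~(<>((q | ~s) | ~p) -> (<>(q | ~s) | <>~p)):
1. ~(<>((q | ~s) | ~p) -> (<>(q | ~s) | <>~p)), 0
2. <>((q | ~s) | ~p), 0
3. ~(<>(q | ~s) | <>~p), 0
4. ~<>(q | ~s), 0
5. ~<>~p, 0
6. ~(q | ~s), 0
7. ~q, 0
8. s, 0
9. p, 0
10. (q | ~s) | ~p, 1
11. ~(q | ~s), 1
12. ~q, 1
13. s, 1
14. p, 1
15. q | ~s, 1
16. ~s, 1
Accessibility: 0R0, 0R1, 1R1
Branch closes: s and ~s both at 1.
Every branch of the negation's tableau closes; the branch above is one of them.

Yes, valid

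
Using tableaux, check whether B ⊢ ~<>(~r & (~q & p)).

Tableau for the negation <>(~r & (~q & p)):
1. <>(~r & (~q & p)), 0
2. ~r & (~q & p), 1
3. ~r, 1
4. ~q & p, 1
5. ~q, 1
6. p, 1
Accessibility: 0R0, 0R1, 1R0, 1R1
The negation has an open branch (countermodel exists).

Not valid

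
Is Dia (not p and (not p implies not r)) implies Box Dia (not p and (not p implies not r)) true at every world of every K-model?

Not valid

Tableau for the negation not (Dia (not p and (not p implies not r)) implies Box Dia (not p and (not p implies not r))):
1. not (Dia (not p and (not p implies not r)) implies Box Dia (not p and (not p implies not r))), 0
2. Dia (not p and (not p implies not r)), 0   [neg-implies-rule on 1]
3. not Box Dia (not p and (not p implies not r)), 0   [neg-implies-rule on 1]
4. not p and (not p implies not r), 1   [Dia-rule on 2: fresh world 1, 0R1]
5. not p, 1   [and-rule on 4]
6. not p implies not r, 1   [and-rule on 4]
7. not r, 1   [implies-rule on 6 (branches; this branch)]
8. not Dia (not p and (not p implies not r)), 2   [neg-Box-rule on 3: fresh world 2, 0R2]
Accessibility: 0R1, 0R2
The negation has an open branch (countermodel exists).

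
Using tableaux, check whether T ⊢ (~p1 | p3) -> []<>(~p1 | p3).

Tableau for the negation ~((~p1 | p3) -> []<>(~p1 | p3)):
1. ~((~p1 | p3) -> []<>(~p1 | p3)), w0
2. ~p1 | p3, w0
3. ~[]<>(~p1 | p3), w0
4. p3, w0
5. ~<>(~p1 | p3), w1
6. ~(~p1 | p3), w1
7. p1, w1
8. ~p3, w1
Accessibility: w0Rw0, w0Rw1, w1Rw1
The negation has an open branch (countermodel exists).

No, not valid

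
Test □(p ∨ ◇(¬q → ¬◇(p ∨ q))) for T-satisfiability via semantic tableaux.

1. □(p ∨ ◇(¬q → ¬◇(p ∨ q))), 0
2. p ∨ ◇(¬q → ¬◇(p ∨ q)), 0   [□-rule on 1 via 0R0]
3. ◇(¬q → ¬◇(p ∨ q)), 0   [∨-rule on 2 (branches; this branch)]
4. ¬q → ¬◇(p ∨ q), 1   [◇-rule on 3: fresh world 1, 0R1]
5. p ∨ ◇(¬q → ¬◇(p ∨ q)), 1   [□-rule on 1 via 0R1]
6. ¬◇(p ∨ q), 1   [→-rule on 4 (branches; this branch)]
7. ¬(p ∨ q), 1   [¬◇-rule on 6 via 1R1]
8. ¬p, 1   [¬∨-rule on 7]
9. ¬q, 1   [¬∨-rule on 7]
10. ◇(¬q → ¬◇(p ∨ q)), 1   [∨-rule on 5 (branches; this branch)]
11. ¬q → ¬◇(p ∨ q), 2   [◇-rule on 10: fresh world 2, 1R2]
12. ¬(p ∨ q), 2   [¬◇-rule on 6 via 1R2]
13. ¬p, 2   [¬∨-rule on 12]
14. ¬q, 2   [¬∨-rule on 12]
15. ¬◇(p ∨ q), 2   [→-rule on 11 (branches; this branch)]
Accessibility: 0R0, 0R1, 1R1, 1R2, 2R2

Satisfiable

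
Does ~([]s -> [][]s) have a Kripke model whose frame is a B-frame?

Satisfiable (open branch found)

1. ~([]s -> [][]s), u
2. []s, u
3. ~[][]s, u
4. s, u
5. ~[]s, v
6. s, v
7. ~s, w
Accessibility: uRu, uRv, vRu, vRv, vRw, wRv, wRw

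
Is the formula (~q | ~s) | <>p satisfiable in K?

Satisfiable

1. (~q | ~s) | <>p, w0
2. <>p, w0
3. p, w1
Accessibility: w0Rw1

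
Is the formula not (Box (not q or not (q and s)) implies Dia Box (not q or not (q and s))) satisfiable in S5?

1. not (Box (not q or not (q and s)) implies Dia Box (not q or not (q and s))), w0
2. Box (not q or not (q and s)), w0
3. not Dia Box (not q or not (q and s)), w0
4. not q or not (q and s), w0
5. not Box (not q or not (q and s)), w0
6. not (q and s), w0
7. not s, w0
8. not (not q or not (q and s)), w1
9. q, w1
10. q and s, w1
11. s, w1
12. not q or not (q and s), w1
13. not Box (not q or not (q and s)), w1
14. not (q and s), w1
15. not s, w1
Accessibility: w0Rw0, w0Rw1, w1Rw0, w1Rw1
Branch closes: s and not s both at w1.
(One branch shown.) All branches close.

No, unsatisfiable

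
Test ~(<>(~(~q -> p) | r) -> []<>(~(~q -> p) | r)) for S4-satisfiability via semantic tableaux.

Satisfiable

1. ~(<>(~(~q -> p) | r) -> []<>(~(~q -> p) | r)), u
2. <>(~(~q -> p) | r), u
3. ~[]<>(~(~q -> p) | r), u
4. ~(~q -> p) | r, v
5. r, v
6. ~<>(~(~q -> p) | r), w
7. ~(~(~q -> p) | r), w
8. ~q -> p, w
9. ~r, w
10. p, w
Accessibility: uRu, uRv, uRw, vRv, wRw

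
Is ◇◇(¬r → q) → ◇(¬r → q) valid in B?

No, not valid

Tableau for the negation ¬(◇◇(¬r → q) → ◇(¬r → q)):
1. ¬(◇◇(¬r → q) → ◇(¬r → q)), u
2. ◇◇(¬r → q), u   [¬→-rule on 1]
3. ¬◇(¬r → q), u   [¬→-rule on 1]
4. ¬(¬r → q), u   [¬◇-rule on 3 via uRu]
5. ¬r, u   [¬→-rule on 4]
6. ¬q, u   [¬→-rule on 4]
7. ◇(¬r → q), v   [◇-rule on 2: fresh world v, uRv]
8. ¬(¬r → q), v   [¬◇-rule on 3 via uRv]
9. ¬r, v   [¬→-rule on 8]
10. ¬q, v   [¬→-rule on 8]
11. ¬r → q, w   [◇-rule on 7: fresh world w, vRw]
12. q, w   [→-rule on 11 (branches; this branch)]
Accessibility: uRu, uRv, vRu, vRv, vRw, wRv, wRw
The negation has an open branch (countermodel exists).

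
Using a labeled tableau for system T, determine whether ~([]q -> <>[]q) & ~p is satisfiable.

Unsatisfiable

1. ~([]q -> <>[]q) & ~p, 0
2. ~([]q -> <>[]q), 0
3. ~p, 0
4. []q, 0
5. ~<>[]q, 0
6. q, 0
7. ~[]q, 0
8. ~q, 1
9. q, 1
Accessibility: 0R0, 0R1, 1R1
Branch closes: q and ~q both at 1.
(One branch shown.) All branches close.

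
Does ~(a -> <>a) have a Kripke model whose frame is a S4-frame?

1. ~(a -> <>a), u
2. a, u
3. ~<>a, u
4. ~a, u
Accessibility: uRu
Branch closes: a and ~a both at u.
Every branch closes; the branch above is one of them.

Unsatisfiable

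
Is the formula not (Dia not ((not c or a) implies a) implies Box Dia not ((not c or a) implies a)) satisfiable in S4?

Yes, satisfiable

1. not (Dia not ((not c or a) implies a) implies Box Dia not ((not c or a) implies a)), w0
2. Dia not ((not c or a) implies a), w0
3. not Box Dia not ((not c or a) implies a), w0
4. not ((not c or a) implies a), w1
5. not c or a, w1
6. not a, w1
7. not c, w1
8. not Dia not ((not c or a) implies a), w2
9. (not c or a) implies a, w2
10. a, w2
Accessibility: w0Rw0, w0Rw1, w0Rw2, w1Rw1, w2Rw2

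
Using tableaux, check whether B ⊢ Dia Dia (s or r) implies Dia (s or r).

Not valid

Tableau for the negation not (Dia Dia (s or r) implies Dia (s or r)):
1. not (Dia Dia (s or r) implies Dia (s or r)), u
2. Dia Dia (s or r), u
3. not Dia (s or r), u
4. not (s or r), u
5. not s, u
6. not r, u
7. Dia (s or r), v
8. not (s or r), v
9. not s, v
10. not r, v
11. s or r, w
12. r, w
Accessibility: uRu, uRv, vRu, vRv, vRw, wRv, wRw
The negation has an open branch (countermodel exists).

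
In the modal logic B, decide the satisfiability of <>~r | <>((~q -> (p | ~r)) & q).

1. <>~r | <>((~q -> (p | ~r)) & q), w0
2. <>((~q -> (p | ~r)) & q), w0   [|-rule on 1 (branches; this branch)]
3. (~q -> (p | ~r)) & q, w1   [<>-rule on 2: fresh world w1, w0Rw1]
4. ~q -> (p | ~r), w1   [&-rule on 3]
5. q, w1   [&-rule on 3]
6. p | ~r, w1   [->-rule on 4 (branches; this branch)]
7. ~r, w1   [|-rule on 6 (branches; this branch)]
Accessibility: w0Rw0, w0Rw1, w1Rw0, w1Rw1

Yes, satisfiable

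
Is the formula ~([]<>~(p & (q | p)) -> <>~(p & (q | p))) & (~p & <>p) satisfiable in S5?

Unsatisfiable

1. ~([]<>~(p & (q | p)) -> <>~(p & (q | p))) & (~p & <>p), w0
2. ~([]<>~(p & (q | p)) -> <>~(p & (q | p))), w0   [&-rule on 1]
3. ~p & <>p, w0   [&-rule on 1]
4. []<>~(p & (q | p)), w0   [~->-rule on 2]
5. ~<>~(p & (q | p)), w0   [~->-rule on 2]
6. ~p, w0   [&-rule on 3]
7. <>p, w0   [&-rule on 3]
8. <>~(p & (q | p)), w0   [[]-rule on 4 via w0Rw0]
9. p & (q | p), w0   [~<>-rule on 5 via w0Rw0]
10. p, w0   [&-rule on 9]
11. q | p, w0   [&-rule on 9]
Accessibility: w0Rw0
Branch closes: p and ~p both at w0.
(One branch shown.) All branches close.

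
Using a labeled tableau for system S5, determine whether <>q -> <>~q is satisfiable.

1. <>q -> <>~q, u
2. <>~q, u   [->-rule on 1 (branches; this branch)]
3. ~q, v   [<>-rule on 2: fresh world v, uRv]
Accessibility: uRu, uRv, vRu, vRv

Yes, satisfiable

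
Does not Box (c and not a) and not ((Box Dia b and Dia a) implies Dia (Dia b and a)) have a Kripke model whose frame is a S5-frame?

Unsatisfiable (every branch closes)

1. not Box (c and not a) and not ((Box Dia b and Dia a) implies Dia (Dia b and a)), 0
2. not Box (c and not a), 0   [and-rule on 1]
3. not ((Box Dia b and Dia a) implies Dia (Dia b and a)), 0   [and-rule on 1]
4. Box Dia b and Dia a, 0   [neg-implies-rule on 3]
5. not Dia (Dia b and a), 0   [neg-implies-rule on 3]
6. Box Dia b, 0   [and-rule on 4]
7. Dia a, 0   [and-rule on 4]
8. not (Dia b and a), 0   [neg-Dia-rule on 5 via 0R0]
9. Dia b, 0   [Box-rule on 6 via 0R0]
10. not a, 0   [neg-and-rule on 8 (branches; this branch)]
11. not (c and not a), 1   [neg-Box-rule on 2: fresh world 1, 0R1]
12. not (Dia b and a), 1   [neg-Dia-rule on 5 via 0R1]
13. Dia b, 1   [Box-rule on 6 via 0R1]
14. a, 1   [neg-and-rule on 11 (branches; this branch)]
15. not Dia b, 1   [neg-and-rule on 12 (branches; this branch)]
16. not b, 0   [neg-Dia-rule on 15 via 1R0]
17. not b, 1   [neg-Dia-rule on 15 via 1R1]
18. a, 2   [Dia-rule on 7: fresh world 2, 0R2]
19. not (Dia b and a), 2   [neg-Dia-rule on 5 via 0R2]
20. Dia b, 2   [Box-rule on 6 via 0R2]
21. not b, 2   [neg-Dia-rule on 15 via 1R2]
22. not Dia b, 2   [neg-and-rule on 19 (branches; this branch)]
23. b, 3   [Dia-rule on 9: fresh world 3, 0R3]
24. not (Dia b and a), 3   [neg-Dia-rule on 5 via 0R3]
25. Dia b, 3   [Box-rule on 6 via 0R3]
26. not b, 3   [neg-Dia-rule on 15 via 1R3]
Accessibility: 0R0, 0R1, 0R2, 0R3, 1R0, 1R1, 1R2, 1R3, 2R0, 2R1, 2R2, 2R3, 3R0, 3R1, 3R2, 3R3
Branch closes: b and not b both at 3.
All branches of the tableau close; one closing branch shown above.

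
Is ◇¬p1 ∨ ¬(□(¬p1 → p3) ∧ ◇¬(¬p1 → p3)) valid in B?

Tableau for the negation ¬(◇¬p1 ∨ ¬(□(¬p1 → p3) ∧ ◇¬(¬p1 → p3))):
1. ¬(◇¬p1 ∨ ¬(□(¬p1 → p3) ∧ ◇¬(¬p1 → p3))), 0
2. ¬◇¬p1, 0   [¬∨-rule on 1]
3. □(¬p1 → p3) ∧ ◇¬(¬p1 → p3), 0   [¬∨-rule on 1]
4. □(¬p1 → p3), 0   [∧-rule on 3]
5. ◇¬(¬p1 → p3), 0   [∧-rule on 3]
6. p1, 0   [¬◇-rule on 2 via 0R0]
7. ¬p1 → p3, 0   [□-rule on 4 via 0R0]
8. p3, 0   [→-rule on 7 (branches; this branch)]
9. ¬(¬p1 → p3), 1   [◇-rule on 5: fresh world 1, 0R1]
10. ¬p1, 1   [¬→-rule on 9]
11. ¬p3, 1   [¬→-rule on 9]
12. p1, 1   [¬◇-rule on 2 via 0R1]
Accessibility: 0R0, 0R1, 1R0, 1R1
Branch closes: p1 and ¬p1 both at 1.
Every branch of the negation's tableau closes; the branch above is one of them.

Yes, valid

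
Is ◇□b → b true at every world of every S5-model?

Tableau for the negation ¬(◇□b → b):
1. ¬(◇□b → b), u
2. ◇□b, u   [¬→-rule on 1]
3. ¬b, u   [¬→-rule on 1]
4. □b, v   [◇-rule on 2: fresh world v, uRv]
5. b, u   [□-rule on 4 via vRu]
Accessibility: uRu, uRv, vRu, vRv
Branch closes: b and ¬b both at u.
Every branch of the negation's tableau closes; the branch above is one of them.

Valid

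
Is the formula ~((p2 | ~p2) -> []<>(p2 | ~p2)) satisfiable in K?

1. ~((p2 | ~p2) -> []<>(p2 | ~p2)), 0
2. p2 | ~p2, 0
3. ~[]<>(p2 | ~p2), 0
4. ~p2, 0
5. ~<>(p2 | ~p2), 1
Accessibility: 0R1

Satisfiable (open branch found)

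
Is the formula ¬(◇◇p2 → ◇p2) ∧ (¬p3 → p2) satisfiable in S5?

Unsatisfiable (every branch closes)

1. ¬(◇◇p2 → ◇p2) ∧ (¬p3 → p2), w0
2. ¬(◇◇p2 → ◇p2), w0
3. ¬p3 → p2, w0
4. ◇◇p2, w0
5. ¬◇p2, w0
6. ¬p2, w0
7. p3, w0
8. ◇p2, w1
9. ¬p2, w1
10. p2, w2
11. ¬p2, w2
Accessibility: w0Rw0, w0Rw1, w0Rw2, w1Rw0, w1Rw1, w1Rw2, w2Rw0, w2Rw1, w2Rw2
Branch closes: p2 and ¬p2 both at w2.
All branches of the tableau close; one closing branch shown above.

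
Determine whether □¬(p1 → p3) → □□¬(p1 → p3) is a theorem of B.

Tableau for the negation ¬(□¬(p1 → p3) → □□¬(p1 → p3)):
1. ¬(□¬(p1 → p3) → □□¬(p1 → p3)), w0
2. □¬(p1 → p3), w0
3. ¬□□¬(p1 → p3), w0
4. ¬(p1 → p3), w0
5. p1, w0
6. ¬p3, w0
7. ¬□¬(p1 → p3), w1
8. ¬(p1 → p3), w1
9. p1, w1
10. ¬p3, w1
11. p1 → p3, w2
12. p3, w2
Accessibility: w0Rw0, w0Rw1, w1Rw0, w1Rw1, w1Rw2, w2Rw1, w2Rw2
The negation has an open branch (countermodel exists).

No, not valid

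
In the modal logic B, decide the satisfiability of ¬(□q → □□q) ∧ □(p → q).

Satisfiable

1. ¬(□q → □□q) ∧ □(p → q), u
2. ¬(□q → □□q), u   [∧-rule on 1]
3. □(p → q), u   [∧-rule on 1]
4. □q, u   [¬→-rule on 2]
5. ¬□□q, u   [¬→-rule on 2]
6. p → q, u   [□-rule on 3 via uRu]
7. q, u   [□-rule on 4 via uRu]
8. ¬□q, v   [¬□-rule on 5: fresh world v, uRv]
9. p → q, v   [□-rule on 3 via uRv]
10. q, v   [□-rule on 4 via uRv]
11. ¬q, w   [¬□-rule on 8: fresh world w, vRw]
Accessibility: uRu, uRv, vRu, vRv, vRw, wRv, wRw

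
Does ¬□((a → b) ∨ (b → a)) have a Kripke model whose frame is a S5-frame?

1. ¬□((a → b) ∨ (b → a)), w0
2. ¬((a → b) ∨ (b → a)), w1
3. ¬(a → b), w1
4. ¬(b → a), w1
5. a, w1
6. ¬b, w1
7. b, w1
8. ¬a, w1
Accessibility: w0Rw0, w0Rw1, w1Rw0, w1Rw1
Branch closes: b and ¬b both at w1.
Every branch closes; the branch above is one of them.

Unsatisfiable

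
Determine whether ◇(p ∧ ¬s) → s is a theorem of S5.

Tableau for the negation ¬(◇(p ∧ ¬s) → s):
1. ¬(◇(p ∧ ¬s) → s), 0
2. ◇(p ∧ ¬s), 0
3. ¬s, 0
4. p ∧ ¬s, 1
5. p, 1
6. ¬s, 1
Accessibility: 0R0, 0R1, 1R0, 1R1
The negation has an open branch (countermodel exists).

Invalid (countermodel exists)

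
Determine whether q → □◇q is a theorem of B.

Valid in B

Tableau for the negation ¬(q → □◇q):
1. ¬(q → □◇q), u
2. q, u
3. ¬□◇q, u
4. ¬◇q, v
5. ¬q, u
Accessibility: uRu, uRv, vRu, vRv
Branch closes: q and ¬q both at u.
All branches of the negation close; one closing branch shown above.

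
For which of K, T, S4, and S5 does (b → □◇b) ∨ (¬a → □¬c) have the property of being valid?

S5-tableau for the negation ¬((b → □◇b) ∨ (¬a → □¬c)):
1. ¬((b → □◇b) ∨ (¬a → □¬c)), 0
2. ¬(b → □◇b), 0
3. ¬(¬a → □¬c), 0
4. b, 0
5. ¬□◇b, 0
6. ¬a, 0
7. ¬□¬c, 0
8. ¬◇b, 1
9. ¬b, 0
Accessibility: 0R0, 0R1, 1R0, 1R1
Branch closes: b and ¬b both at 0.
Every branch closes (one shown): valid in S5.
S4-tableau for the negation ¬((b → □◇b) ∨ (¬a → □¬c)):
1. ¬((b → □◇b) ∨ (¬a → □¬c)), 0
2. ¬(b → □◇b), 0
3. ¬(¬a → □¬c), 0
4. b, 0
5. ¬□◇b, 0
6. ¬a, 0
7. ¬□¬c, 0
8. ¬◇b, 1
9. ¬b, 1
10. c, 2
Accessibility: 0R0, 0R1, 0R2, 1R1, 2R2
Complete open branch: countermodel on an S4-frame, so not valid in S4, nor in K, T (the same frame is also a K-frame and a T-frame).

S5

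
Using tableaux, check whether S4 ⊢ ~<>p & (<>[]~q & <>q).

Not valid

Tableau for the negation ~(~<>p & (<>[]~q & <>q)):
1. ~(~<>p & (<>[]~q & <>q)), 0
2. ~(<>[]~q & <>q), 0
3. ~<>q, 0
4. ~q, 0
Accessibility: 0R0
The negation has an open branch (countermodel exists).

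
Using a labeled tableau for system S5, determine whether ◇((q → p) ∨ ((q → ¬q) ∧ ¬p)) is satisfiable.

Satisfiable (open branch found)

1. ◇((q → p) ∨ ((q → ¬q) ∧ ¬p)), w0
2. (q → p) ∨ ((q → ¬q) ∧ ¬p), w1   [◇-rule on 1: fresh world w1, w0Rw1]
3. (q → ¬q) ∧ ¬p, w1   [∨-rule on 2 (branches; this branch)]
4. q → ¬q, w1   [∧-rule on 3]
5. ¬p, w1   [∧-rule on 3]
6. ¬q, w1   [→-rule on 4 (branches; this branch)]
Accessibility: w0Rw0, w0Rw1, w1Rw0, w1Rw1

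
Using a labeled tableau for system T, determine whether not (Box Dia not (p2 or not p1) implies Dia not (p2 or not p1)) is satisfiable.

1. not (Box Dia not (p2 or not p1) implies Dia not (p2 or not p1)), 0
2. Box Dia not (p2 or not p1), 0
3. not Dia not (p2 or not p1), 0
4. Dia not (p2 or not p1), 0
5. p2 or not p1, 0
6. not p1, 0
7. not (p2 or not p1), 1
8. not p2, 1
9. p1, 1
10. Dia not (p2 or not p1), 1
11. p2 or not p1, 1
12. not p1, 1
Accessibility: 0R0, 0R1, 1R1
Branch closes: p1 and not p1 both at 1.
All branches of the tableau close; one closing branch shown above.

Unsatisfiable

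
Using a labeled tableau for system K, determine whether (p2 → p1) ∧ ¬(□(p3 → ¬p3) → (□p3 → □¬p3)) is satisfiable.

Unsatisfiable

1. (p2 → p1) ∧ ¬(□(p3 → ¬p3) → (□p3 → □¬p3)), w0
2. p2 → p1, w0
3. ¬(□(p3 → ¬p3) → (□p3 → □¬p3)), w0
4. □(p3 → ¬p3), w0
5. ¬(□p3 → □¬p3), w0
6. □p3, w0
7. ¬□¬p3, w0
8. p1, w0
9. p3, w1
10. p3 → ¬p3, w1
11. ¬p3, w1
Accessibility: w0Rw1
Branch closes: p3 and ¬p3 both at w1.
(One branch shown.) All branches close.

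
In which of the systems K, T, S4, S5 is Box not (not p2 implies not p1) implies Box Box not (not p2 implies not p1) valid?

S4, S5

S4-tableau for the negation not (Box not (not p2 implies not p1) implies Box Box not (not p2 implies not p1)):
1. not (Box not (not p2 implies not p1) implies Box Box not (not p2 implies not p1)), w0
2. Box not (not p2 implies not p1), w0
3. not Box Box not (not p2 implies not p1), w0
4. not (not p2 implies not p1), w0
5. not p2, w0
6. p1, w0
7. not Box not (not p2 implies not p1), w1
8. not (not p2 implies not p1), w1
9. not p2, w1
10. p1, w1
11. not p2 implies not p1, w2
12. not (not p2 implies not p1), w2
13. not p2, w2
14. p1, w2
15. not p1, w2
Accessibility: w0Rw0, w0Rw1, w0Rw2, w1Rw1, w1Rw2, w2Rw2
Branch closes: p1 and not p1 both at w2.
Every branch closes (one shown): valid in S4, hence also in S5 (every theorem of S4 is a theorem of S5).
T-tableau for the negation not (Box not (not p2 implies not p1) implies Box Box not (not p2 implies not p1)):
1. not (Box not (not p2 implies not p1) implies Box Box not (not p2 implies not p1)), w0
2. Box not (not p2 implies not p1), w0
3. not Box Box not (not p2 implies not p1), w0
4. not (not p2 implies not p1), w0
5. not p2, w0
6. p1, w0
7. not Box not (not p2 implies not p1), w1
8. not (not p2 implies not p1), w1
9. not p2, w1
10. p1, w1
11. not p2 implies not p1, w2
12. not p1, w2
Accessibility: w0Rw0, w0Rw1, w1Rw1, w1Rw2, w2Rw2
Complete open branch: countermodel on a T-frame, so not valid in T, nor in K (the same frame is also a K-frame).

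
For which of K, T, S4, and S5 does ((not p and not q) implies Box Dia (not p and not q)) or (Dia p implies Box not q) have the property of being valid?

S5

S4-tableau for the negation not (((not p and not q) implies Box Dia (not p and not q)) or (Dia p implies Box not q)):
1. not (((not p and not q) implies Box Dia (not p and not q)) or (Dia p implies Box not q)), u
2. not ((not p and not q) implies Box Dia (not p and not q)), u
3. not (Dia p implies Box not q), u
4. not p and not q, u
5. not Box Dia (not p and not q), u
6. Dia p, u
7. not Box not q, u
8. not p, u
9. not q, u
10. not Dia (not p and not q), v
11. not (not p and not q), v
12. q, v
13. p, w
14. q, x
Accessibility: uRu, uRv, uRw, uRx, vRv, wRw, xRx
Complete open branch: countermodel on an S4-frame, so not valid in S4, nor in K, T (the same frame is also a K-frame and a T-frame).
S5-tableau for the negation not (((not p and not q) implies Box Dia (not p and not q)) or (Dia p implies Box not q)):
1. not (((not p and not q) implies Box Dia (not p and not q)) or (Dia p implies Box not q)), u
2. not ((not p and not q) implies Box Dia (not p and not q)), u
3. not (Dia p implies Box not q), u
4. not p and not q, u
5. not Box Dia (not p and not q), u
6. Dia p, u
7. not Box not q, u
8. not p, u
9. not q, u
10. not Dia (not p and not q), v
11. not (not p and not q), u
12. not (not p and not q), v
13. q, u
Accessibility: uRu, uRv, vRu, vRv
Branch closes: q and not q both at u.
Every branch closes (one shown): valid in S5.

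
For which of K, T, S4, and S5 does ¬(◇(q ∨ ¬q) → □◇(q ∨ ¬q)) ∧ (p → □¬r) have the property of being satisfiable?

K-tableau for the formula:
1. ¬(◇(q ∨ ¬q) → □◇(q ∨ ¬q)) ∧ (p → □¬r), w0
2. ¬(◇(q ∨ ¬q) → □◇(q ∨ ¬q)), w0
3. p → □¬r, w0
4. ◇(q ∨ ¬q), w0
5. ¬□◇(q ∨ ¬q), w0
6. □¬r, w0
7. q ∨ ¬q, w1
8. ¬r, w1
9. ¬q, w1
10. ¬◇(q ∨ ¬q), w2
11. ¬r, w2
Accessibility: w0Rw1, w0Rw2
Complete open branch: satisfiable in K.
T-tableau for the formula:
1. ¬(◇(q ∨ ¬q) → □◇(q ∨ ¬q)) ∧ (p → □¬r), w0
2. ¬(◇(q ∨ ¬q) → □◇(q ∨ ¬q)), w0
3. p → □¬r, w0
4. ◇(q ∨ ¬q), w0
5. ¬□◇(q ∨ ¬q), w0
6. □¬r, w0
7. ¬r, w0
8. q ∨ ¬q, w1
9. ¬r, w1
10. ¬q, w1
11. ¬◇(q ∨ ¬q), w2
12. ¬r, w2
13. ¬(q ∨ ¬q), w2
14. ¬q, w2
15. q, w2
Accessibility: w0Rw0, w0Rw1, w0Rw2, w1Rw1, w2Rw2
Branch closes: q and ¬q both at w2.
Every branch closes (one shown): unsatisfiable in T, hence also in S4, S5 (every S4/S5-frame is a T-frame).

K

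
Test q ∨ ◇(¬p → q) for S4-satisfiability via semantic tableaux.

1. q ∨ ◇(¬p → q), u
2. ◇(¬p → q), u
3. ¬p → q, v
4. q, v
Accessibility: uRu, uRv, vRv

Satisfiable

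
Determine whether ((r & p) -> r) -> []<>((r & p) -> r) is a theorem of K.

Tableau for the negation ~(((r & p) -> r) -> []<>((r & p) -> r)):
1. ~(((r & p) -> r) -> []<>((r & p) -> r)), u
2. (r & p) -> r, u
3. ~[]<>((r & p) -> r), u
4. r, u
5. ~<>((r & p) -> r), v
Accessibility: uRv
The negation has an open branch (countermodel exists).

Not valid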